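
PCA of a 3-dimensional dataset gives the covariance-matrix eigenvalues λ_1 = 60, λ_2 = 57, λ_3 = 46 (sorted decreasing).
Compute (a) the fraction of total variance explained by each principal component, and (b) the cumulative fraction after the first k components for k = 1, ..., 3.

Step 1 — total variance = trace(Sigma) = Σ λ_i = 60 + 57 + 46 = 163.

Step 2 — fraction explained by component i = λ_i / Σ λ:
  PC1: 60/163 = 0.3681
  PC2: 57/163 = 0.3497
  PC3: 46/163 = 0.2822

Step 3 — cumulative fraction after k components = (λ_1 + ... + λ_k) / Σ λ:
  k = 1: 60/163 = 0.3681
  k = 2: (60 + 57)/163 = 117/163 = 0.7178
  k = 3: (60 + 57 + 46)/163 = 163/163 = 1

Summary (fraction, with percent):

explained: PC1 0.3681 (36.81%), PC2 0.3497 (34.97%), PC3 0.2822 (28.22%);  cumulative: 0.3681, 0.7178, 1


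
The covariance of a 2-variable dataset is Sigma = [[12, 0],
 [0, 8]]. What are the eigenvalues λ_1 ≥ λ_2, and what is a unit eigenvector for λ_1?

Step 1 — characteristic polynomial of 2×2 Sigma:
  det(Sigma - λI) = λ² - trace · λ + det = 0.
  trace = 12 + 8 = 20, det = 12·8 - (0)² = 96.
Step 2 — discriminant:
  Δ = trace² - 4·det = 400 - 384 = 16.
Step 3 — eigenvalues:
  λ = (trace ± √Δ)/2 = (20 ± 4)/2,
  λ_1 = 12,  λ_2 = 8.

Step 4 — unit eigenvector for λ_1: Sigma is diagonal, so its eigenvectors are the coordinate axes. λ_1 = 12 is the diagonal entry on the first coordinate axis, hence
  v_1 = (1, 0) (||v_1|| = 1).

λ_1 = 12,  λ_2 = 8;  v_1 ≈ (1, 0)


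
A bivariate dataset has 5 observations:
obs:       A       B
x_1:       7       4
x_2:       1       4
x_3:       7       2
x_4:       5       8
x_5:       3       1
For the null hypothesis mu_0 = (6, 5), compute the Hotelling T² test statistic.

Step 1 — sample mean vector:
  mean(A) = (7 + 1 + 7 + 5 + 3) / 5 = 23/5 = 4.6
  mean(B) = (4 + 4 + 2 + 8 + 1) / 5 = 19/5 = 3.8
  x̄ = (4.6, 3.8),  deviation x̄ - mu_0 = (4.6, 3.8) - (6, 5) = (-1.4, -1.2).

Step 2 — sample covariance matrix, S[i,j] = (1/(n-1)) · Σ_k (x_{k,i} - mean_i) · (x_{k,j} - mean_j), divisor n-1 = 4:
  S[A,A] = ((2.4)·(2.4) + (-3.6)·(-3.6) + (2.4)·(2.4) + (0.4)·(0.4) + (-1.6)·(-1.6)) / 4 = 27.2/4 = 6.8
  S[A,B] = ((2.4)·(0.2) + (-3.6)·(0.2) + (2.4)·(-1.8) + (0.4)·(4.2) + (-1.6)·(-2.8)) / 4 = 1.6/4 = 0.4
  S[B,B] = ((0.2)·(0.2) + (0.2)·(0.2) + (-1.8)·(-1.8) + (4.2)·(4.2) + (-2.8)·(-2.8)) / 4 = 28.8/4 = 7.2
  S = [[6.8, 0.4],
 [0.4, 7.2]].

Step 3 — invert S. det(S) = 6.8·7.2 - (0.4)² = 48.8.
  S^{-1} = (1/det) · [[d, -b], [-b, a]] = [[0.1475, -0.0082],
 [-0.0082, 0.1393]].

Step 4 — quadratic form (x̄ - mu_0)^T · S^{-1} · (x̄ - mu_0):
  S^{-1} · (x̄ - mu_0) = (-0.1967, -0.1557),
  (x̄ - mu_0)^T · [...] = (-1.4)·(-0.1967) + (-1.2)·(-0.1557) = 0.4623.

Step 5 — scale by n: T² = 5 · 0.4623 = 2.3115.

T² ≈ 2.3115


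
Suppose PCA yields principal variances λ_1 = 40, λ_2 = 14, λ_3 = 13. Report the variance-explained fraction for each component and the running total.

Step 1 — total variance = trace(Sigma) = Σ λ_i = 40 + 14 + 13 = 67.

Step 2 — fraction explained by component i = λ_i / Σ λ:
  PC1: 40/67 = 0.597
  PC2: 14/67 = 0.209
  PC3: 13/67 = 0.194

Step 3 — cumulative fraction after k components = (λ_1 + ... + λ_k) / Σ λ:
  k = 1: 40/67 = 0.597
  k = 2: (40 + 14)/67 = 54/67 = 0.806
  k = 3: (40 + 14 + 13)/67 = 67/67 = 1

Summary (fraction, with percent):

explained: PC1 0.597 (59.7%), PC2 0.209 (20.9%), PC3 0.194 (19.4%);  cumulative: 0.597, 0.806, 1


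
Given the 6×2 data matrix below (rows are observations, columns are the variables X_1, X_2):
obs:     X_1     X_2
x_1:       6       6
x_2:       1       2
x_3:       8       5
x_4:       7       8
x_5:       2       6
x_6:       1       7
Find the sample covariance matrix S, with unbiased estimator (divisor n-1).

Step 1 — column means:
  mean(X_1) = (6 + 1 + 8 + 7 + 2 + 1) / 6 = 25/6 = 4.1667
  mean(X_2) = (6 + 2 + 5 + 8 + 6 + 7) / 6 = 34/6 = 5.6667

Step 2 — sample covariance S[i,j] = (1/(n-1)) · Σ_k (x_{k,i} - mean_i) · (x_{k,j} - mean_j), with n-1 = 5.
  S[X_1,X_1] = ((1.8333)·(1.8333) + (-3.1667)·(-3.1667) + (3.8333)·(3.8333) + (2.8333)·(2.8333) + (-2.1667)·(-2.1667) + (-3.1667)·(-3.1667)) / 5 = 50.8333/5 = 10.1667
  S[X_1,X_2] = ((1.8333)·(0.3333) + (-3.1667)·(-3.6667) + (3.8333)·(-0.6667) + (2.8333)·(2.3333) + (-2.1667)·(0.3333) + (-3.1667)·(1.3333)) / 5 = 11.3333/5 = 2.2667
  S[X_2,X_2] = ((0.3333)·(0.3333) + (-3.6667)·(-3.6667) + (-0.6667)·(-0.6667) + (2.3333)·(2.3333) + (0.3333)·(0.3333) + (1.3333)·(1.3333)) / 5 = 21.3333/5 = 4.2667

S is symmetric (S[j,i] = S[i,j]). Assembling:

S = [[10.1667, 2.2667],
 [2.2667, 4.2667]]


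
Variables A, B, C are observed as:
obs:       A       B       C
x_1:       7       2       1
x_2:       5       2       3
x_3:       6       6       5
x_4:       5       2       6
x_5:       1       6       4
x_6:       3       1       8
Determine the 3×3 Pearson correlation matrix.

Step 1 — column means:
  mean(A) = (7 + 5 + 6 + 5 + 1 + 3) / 6 = 27/6 = 4.5
  mean(B) = (2 + 2 + 6 + 2 + 6 + 1) / 6 = 19/6 = 3.1667
  mean(C) = (1 + 3 + 5 + 6 + 4 + 8) / 6 = 27/6 = 4.5

Step 2 — sample variances and covariances s[i,j] = (1/(n-1)) · Σ_k (x_{k,i} - mean_i) · (x_{k,j} - mean_j), with n-1 = 5:
  s[A,A] = ((2.5)·(2.5) + (0.5)·(0.5) + (1.5)·(1.5) + (0.5)·(0.5) + (-3.5)·(-3.5) + (-1.5)·(-1.5)) / 5 = 23.5/5 = 4.7
  s[A,B] = ((2.5)·(-1.1667) + (0.5)·(-1.1667) + (1.5)·(2.8333) + (0.5)·(-1.1667) + (-3.5)·(2.8333) + (-1.5)·(-2.1667)) / 5 = -6.5/5 = -1.3
  s[A,C] = ((2.5)·(-3.5) + (0.5)·(-1.5) + (1.5)·(0.5) + (0.5)·(1.5) + (-3.5)·(-0.5) + (-1.5)·(3.5)) / 5 = -11.5/5 = -2.3
  s[B,B] = ((-1.1667)·(-1.1667) + (-1.1667)·(-1.1667) + (2.8333)·(2.8333) + (-1.1667)·(-1.1667) + (2.8333)·(2.8333) + (-2.1667)·(-2.1667)) / 5 = 24.8333/5 = 4.9667
  s[B,C] = ((-1.1667)·(-3.5) + (-1.1667)·(-1.5) + (2.8333)·(0.5) + (-1.1667)·(1.5) + (2.8333)·(-0.5) + (-2.1667)·(3.5)) / 5 = -3.5/5 = -0.7
  s[C,C] = ((-3.5)·(-3.5) + (-1.5)·(-1.5) + (0.5)·(0.5) + (1.5)·(1.5) + (-0.5)·(-0.5) + (3.5)·(3.5)) / 5 = 29.5/5 = 5.9
  Sample standard deviations s_i = √(s[i,i]):
  s(A) = √(4.7) = 2.1679
  s(B) = √(4.9667) = 2.2286
  s(C) = √(5.9) = 2.429

Step 3 — r_{ij} = s_{ij} / (s_i · s_j):
  r[A,A] = 1 (diagonal).
  r[A,B] = -1.3 / (2.1679 · 2.2286) = -1.3 / 4.8315 = -0.2691
  r[A,C] = -2.3 / (2.1679 · 2.429) = -2.3 / 5.2659 = -0.4368
  r[B,B] = 1 (diagonal).
  r[B,C] = -0.7 / (2.2286 · 2.429) = -0.7 / 5.4133 = -0.1293
  r[C,C] = 1 (diagonal).

R is symmetric with unit diagonal. Assembling:

R = [[1, -0.2691, -0.4368],
 [-0.2691, 1, -0.1293],
 [-0.4368, -0.1293, 1]]


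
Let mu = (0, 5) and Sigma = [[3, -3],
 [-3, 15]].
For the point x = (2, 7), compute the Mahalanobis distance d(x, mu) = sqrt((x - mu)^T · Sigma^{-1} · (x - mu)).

Step 1 — centre the observation: (x - mu) = (2, 2).

Step 2 — invert Sigma. det(Sigma) = 3·15 - (-3)² = 36.
  Sigma^{-1} = (1/det) · [[d, -b], [-b, a]] = [[0.4167, 0.0833],
 [0.0833, 0.0833]].

Step 3 — form the quadratic (x - mu)^T · Sigma^{-1} · (x - mu):
  Sigma^{-1} · (x - mu) = (1, 0.3333).
  (x - mu)^T · [Sigma^{-1} · (x - mu)] = (2)·(1) + (2)·(0.3333) = 2.6667.

Step 4 — take square root: d = √(2.6667) ≈ 1.633.

d(x, mu) = √(2.6667) ≈ 1.633


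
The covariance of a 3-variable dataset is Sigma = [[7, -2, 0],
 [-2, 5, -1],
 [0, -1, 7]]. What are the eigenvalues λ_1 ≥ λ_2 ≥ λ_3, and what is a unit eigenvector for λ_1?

Step 1 — characteristic polynomial p(λ) = det(λI - Sigma) = λ³ - tr·λ² + c_1·λ - det, where tr = trace, c_1 = sum of the principal 2×2 minors, det = det(Sigma):
  tr = 7 + 5 + 7 = 19,
  c_1 = (7·5 - (-2)²) + (7·7 - (0)²) + (5·7 - (-1)²) = 31 + 49 + 34 = 114,
  det = 7·(5·7 - (-1)²) - (-2)·((-2)·7 - (-1)·(0)) + (0)·((-2)·(-1) - 5·(0)) = 7·(34) - (-2)·(-14) + (0)·(2) = 210.
  So p(λ) = λ³ - 19λ² + 114λ - 210.
Step 2 — look for an integer root (rational root theorem: any rational root is an integer divisor of 210). Testing λ = 7:
  p(7) = 343 - 931 + 798 - 210 = 0  ✓
  Dividing out (λ - 7): p(λ) = (λ - 7)(λ² - 12λ + 30).
Step 3 — remaining eigenvalues from the quadratic λ² - 12λ + 30 = 0:
  Δ = 12² - 4·30 = 144 - 120 = 24,  λ = (12 ± √24)/2 = (12 ± 4.899)/2 ≈ 8.4495 or 3.5505.
  Sorted: λ_1 = 8.4495,  λ_2 = 7,  λ_3 = 3.5505  (check: sum = 19 = tr ✓).

Step 4 — unit eigenvector for λ_1 ≈ 8.4495: v spans the null space of (Sigma - λ_1 I), whose rows are
  r_1 = (-1.4495, -2, 0),  r_2 = (-2, -3.4495, -1),  r_3 = (0, -1, -1.4495).
  v is orthogonal to every row, so take v ∝ r_1 × r_2 = ((-2)·(-1) - (0)·(-3.4495), (0)·(-2) - (-1.4495)·(-1), (-1.4495)·(-3.4495) - (-2)·(-2)) ≈ (2, -1.4495, 1).
  Let u = (2, -1.4495, 1).
  ||u|| = √((2)² + (-1.4495)² + (1)²) = √(7.101) ≈ 2.6648,  v_1 = u/||u|| ≈ (0.7505, -0.5439, 0.3753) (||v_1|| = 1).

λ_1 = 8.4495,  λ_2 = 7,  λ_3 = 3.5505;  v_1 ≈ (0.7505, -0.5439, 0.3753)


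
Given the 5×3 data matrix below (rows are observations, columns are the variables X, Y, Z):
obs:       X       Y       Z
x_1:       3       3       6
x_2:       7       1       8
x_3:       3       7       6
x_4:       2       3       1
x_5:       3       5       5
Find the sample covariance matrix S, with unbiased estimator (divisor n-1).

Step 1 — column means:
  mean(X) = (3 + 7 + 3 + 2 + 3) / 5 = 18/5 = 3.6
  mean(Y) = (3 + 1 + 7 + 3 + 5) / 5 = 19/5 = 3.8
  mean(Z) = (6 + 8 + 6 + 1 + 5) / 5 = 26/5 = 5.2

Step 2 — sample covariance S[i,j] = (1/(n-1)) · Σ_k (x_{k,i} - mean_i) · (x_{k,j} - mean_j), with n-1 = 4.
  S[X,X] = ((-0.6)·(-0.6) + (3.4)·(3.4) + (-0.6)·(-0.6) + (-1.6)·(-1.6) + (-0.6)·(-0.6)) / 4 = 15.2/4 = 3.8
  S[X,Y] = ((-0.6)·(-0.8) + (3.4)·(-2.8) + (-0.6)·(3.2) + (-1.6)·(-0.8) + (-0.6)·(1.2)) / 4 = -10.4/4 = -2.6
  S[X,Z] = ((-0.6)·(0.8) + (3.4)·(2.8) + (-0.6)·(0.8) + (-1.6)·(-4.2) + (-0.6)·(-0.2)) / 4 = 15.4/4 = 3.85
  S[Y,Y] = ((-0.8)·(-0.8) + (-2.8)·(-2.8) + (3.2)·(3.2) + (-0.8)·(-0.8) + (1.2)·(1.2)) / 4 = 20.8/4 = 5.2
  S[Y,Z] = ((-0.8)·(0.8) + (-2.8)·(2.8) + (3.2)·(0.8) + (-0.8)·(-4.2) + (1.2)·(-0.2)) / 4 = -2.8/4 = -0.7
  S[Z,Z] = ((0.8)·(0.8) + (2.8)·(2.8) + (0.8)·(0.8) + (-4.2)·(-4.2) + (-0.2)·(-0.2)) / 4 = 26.8/4 = 6.7

S is symmetric (S[j,i] = S[i,j]). Assembling:

S = [[3.8, -2.6, 3.85],
 [-2.6, 5.2, -0.7],
 [3.85, -0.7, 6.7]]


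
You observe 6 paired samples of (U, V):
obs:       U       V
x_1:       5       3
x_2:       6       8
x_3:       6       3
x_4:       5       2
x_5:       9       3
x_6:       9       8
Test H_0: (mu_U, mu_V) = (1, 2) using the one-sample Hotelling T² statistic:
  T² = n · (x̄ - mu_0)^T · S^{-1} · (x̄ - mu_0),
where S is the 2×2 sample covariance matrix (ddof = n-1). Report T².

Step 1 — sample mean vector:
  mean(U) = (5 + 6 + 6 + 5 + 9 + 9) / 6 = 40/6 = 6.6667
  mean(V) = (3 + 8 + 3 + 2 + 3 + 8) / 6 = 27/6 = 4.5
  x̄ = (6.6667, 4.5),  deviation x̄ - mu_0 = (6.6667, 4.5) - (1, 2) = (5.6667, 2.5).

Step 2 — sample covariance matrix, S[i,j] = (1/(n-1)) · Σ_k (x_{k,i} - mean_i) · (x_{k,j} - mean_j), divisor n-1 = 5:
  S[U,U] = ((-1.6667)·(-1.6667) + (-0.6667)·(-0.6667) + (-0.6667)·(-0.6667) + (-1.6667)·(-1.6667) + (2.3333)·(2.3333) + (2.3333)·(2.3333)) / 5 = 17.3333/5 = 3.4667
  S[U,V] = ((-1.6667)·(-1.5) + (-0.6667)·(3.5) + (-0.6667)·(-1.5) + (-1.6667)·(-2.5) + (2.3333)·(-1.5) + (2.3333)·(3.5)) / 5 = 10/5 = 2
  S[V,V] = ((-1.5)·(-1.5) + (3.5)·(3.5) + (-1.5)·(-1.5) + (-2.5)·(-2.5) + (-1.5)·(-1.5) + (3.5)·(3.5)) / 5 = 37.5/5 = 7.5
  S = [[3.4667, 2],
 [2, 7.5]].

Step 3 — invert S. det(S) = 3.4667·7.5 - (2)² = 22.
  S^{-1} = (1/det) · [[d, -b], [-b, a]] = [[0.3409, -0.0909],
 [-0.0909, 0.1576]].

Step 4 — quadratic form (x̄ - mu_0)^T · S^{-1} · (x̄ - mu_0):
  S^{-1} · (x̄ - mu_0) = (1.7045, -0.1212),
  (x̄ - mu_0)^T · [...] = (5.6667)·(1.7045) + (2.5)·(-0.1212) = 9.3561.

Step 5 — scale by n: T² = 6 · 9.3561 = 56.1364.

T² ≈ 56.1364


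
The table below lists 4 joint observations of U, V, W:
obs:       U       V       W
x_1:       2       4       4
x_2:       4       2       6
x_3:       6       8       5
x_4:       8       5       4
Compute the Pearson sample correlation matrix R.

Step 1 — column means:
  mean(U) = (2 + 4 + 6 + 8) / 4 = 20/4 = 5
  mean(V) = (4 + 2 + 8 + 5) / 4 = 19/4 = 4.75
  mean(W) = (4 + 6 + 5 + 4) / 4 = 19/4 = 4.75

Step 2 — sample variances and covariances s[i,j] = (1/(n-1)) · Σ_k (x_{k,i} - mean_i) · (x_{k,j} - mean_j), with n-1 = 3:
  s[U,U] = ((-3)·(-3) + (-1)·(-1) + (1)·(1) + (3)·(3)) / 3 = 20/3 = 6.6667
  s[U,V] = ((-3)·(-0.75) + (-1)·(-2.75) + (1)·(3.25) + (3)·(0.25)) / 3 = 9/3 = 3
  s[U,W] = ((-3)·(-0.75) + (-1)·(1.25) + (1)·(0.25) + (3)·(-0.75)) / 3 = -1/3 = -0.3333
  s[V,V] = ((-0.75)·(-0.75) + (-2.75)·(-2.75) + (3.25)·(3.25) + (0.25)·(0.25)) / 3 = 18.75/3 = 6.25
  s[V,W] = ((-0.75)·(-0.75) + (-2.75)·(1.25) + (3.25)·(0.25) + (0.25)·(-0.75)) / 3 = -2.25/3 = -0.75
  s[W,W] = ((-0.75)·(-0.75) + (1.25)·(1.25) + (0.25)·(0.25) + (-0.75)·(-0.75)) / 3 = 2.75/3 = 0.9167
  Sample standard deviations s_i = √(s[i,i]):
  s(U) = √(6.6667) = 2.582
  s(V) = √(6.25) = 2.5
  s(W) = √(0.9167) = 0.9574

Step 3 — r_{ij} = s_{ij} / (s_i · s_j):
  r[U,U] = 1 (diagonal).
  r[U,V] = 3 / (2.582 · 2.5) = 3 / 6.455 = 0.4648
  r[U,W] = -0.3333 / (2.582 · 0.9574) = -0.3333 / 2.4721 = -0.1348
  r[V,V] = 1 (diagonal).
  r[V,W] = -0.75 / (2.5 · 0.9574) = -0.75 / 2.3936 = -0.3133
  r[W,W] = 1 (diagonal).

R is symmetric with unit diagonal. Assembling:

R = [[1, 0.4648, -0.1348],
 [0.4648, 1, -0.3133],
 [-0.1348, -0.3133, 1]]


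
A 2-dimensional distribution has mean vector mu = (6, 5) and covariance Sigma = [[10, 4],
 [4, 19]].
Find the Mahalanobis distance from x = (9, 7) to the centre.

Step 1 — centre the observation: (x - mu) = (3, 2).

Step 2 — invert Sigma. det(Sigma) = 10·19 - (4)² = 174.
  Sigma^{-1} = (1/det) · [[d, -b], [-b, a]] = [[0.1092, -0.023],
 [-0.023, 0.0575]].

Step 3 — form the quadratic (x - mu)^T · Sigma^{-1} · (x - mu):
  Sigma^{-1} · (x - mu) = (0.2816, 0.046).
  (x - mu)^T · [Sigma^{-1} · (x - mu)] = (3)·(0.2816) + (2)·(0.046) = 0.9368.

Step 4 — take square root: d = √(0.9368) ≈ 0.9679.

d(x, mu) = √(0.9368) ≈ 0.9679


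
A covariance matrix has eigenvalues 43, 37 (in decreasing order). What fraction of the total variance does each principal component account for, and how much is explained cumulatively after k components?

Step 1 — total variance = trace(Sigma) = Σ λ_i = 43 + 37 = 80.

Step 2 — fraction explained by component i = λ_i / Σ λ:
  PC1: 43/80 = 0.5375
  PC2: 37/80 = 0.4625

Step 3 — cumulative fraction after k components = (λ_1 + ... + λ_k) / Σ λ:
  k = 1: 43/80 = 0.5375
  k = 2: (43 + 37)/80 = 80/80 = 1

Summary (fraction, with percent):

explained: PC1 0.5375 (53.75%), PC2 0.4625 (46.25%);  cumulative: 0.5375, 1


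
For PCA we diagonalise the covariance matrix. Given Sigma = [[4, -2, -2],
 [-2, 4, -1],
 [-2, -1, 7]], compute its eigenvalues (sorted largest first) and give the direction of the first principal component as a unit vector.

Step 1 — characteristic polynomial p(λ) = det(λI - Sigma) = λ³ - tr·λ² + c_1·λ - det, where tr = trace, c_1 = sum of the principal 2×2 minors, det = det(Sigma):
  tr = 4 + 4 + 7 = 15,
  c_1 = (4·4 - (-2)²) + (4·7 - (-2)²) + (4·7 - (-1)²) = 12 + 24 + 27 = 63,
  det = 4·(4·7 - (-1)²) - (-2)·((-2)·7 - (-1)·(-2)) + (-2)·((-2)·(-1) - 4·(-2)) = 4·(27) - (-2)·(-16) + (-2)·(10) = 56.
  So p(λ) = λ³ - 15λ² + 63λ - 56.
Step 2 — look for an integer root (rational root theorem: any rational root is an integer divisor of 56). Testing λ = 8:
  p(8) = 512 - 960 + 504 - 56 = 0  ✓
  Dividing out (λ - 8): p(λ) = (λ - 8)(λ² - 7λ + 7).
Step 3 — remaining eigenvalues from the quadratic λ² - 7λ + 7 = 0:
  Δ = 7² - 4·7 = 49 - 28 = 21,  λ = (7 ± √21)/2 = (7 ± 4.5826)/2 ≈ 5.7913 or 1.2087.
  Sorted: λ_1 = 8,  λ_2 = 5.7913,  λ_3 = 1.2087  (check: sum = 15 = tr ✓).

Step 4 — unit eigenvector for λ_1 = 8: v spans the null space of (Sigma - λ_1 I), whose rows are
  r_1 = (-4, -2, -2),  r_2 = (-2, -4, -1),  r_3 = (-2, -1, -1).
  v is orthogonal to every row, so take v ∝ r_1 × r_2 = ((-2)·(-1) - (-2)·(-4), (-2)·(-2) - (-4)·(-1), (-4)·(-4) - (-2)·(-2)) = (-6, 0, 12).
  Rescale (divide by 6; multiply by -1 so the first nonzero entry is positive): u = (1, 0, -2).
  ||u|| = √((1)² + (0)² + (-2)²) = √(5) ≈ 2.2361,  v_1 = u/||u|| ≈ (0.4472, 0, -0.8944) (||v_1|| = 1).

λ_1 = 8,  λ_2 = 5.7913,  λ_3 = 1.2087;  v_1 ≈ (0.4472, 0, -0.8944)


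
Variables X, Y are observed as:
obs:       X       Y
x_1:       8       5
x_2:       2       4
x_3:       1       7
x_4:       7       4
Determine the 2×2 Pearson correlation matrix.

Step 1 — column means:
  mean(X) = (8 + 2 + 1 + 7) / 4 = 18/4 = 4.5
  mean(Y) = (5 + 4 + 7 + 4) / 4 = 20/4 = 5

Step 2 — sample variances and covariances s[i,j] = (1/(n-1)) · Σ_k (x_{k,i} - mean_i) · (x_{k,j} - mean_j), with n-1 = 3:
  s[X,X] = ((3.5)·(3.5) + (-2.5)·(-2.5) + (-3.5)·(-3.5) + (2.5)·(2.5)) / 3 = 37/3 = 12.3333
  s[X,Y] = ((3.5)·(0) + (-2.5)·(-1) + (-3.5)·(2) + (2.5)·(-1)) / 3 = -7/3 = -2.3333
  s[Y,Y] = ((0)·(0) + (-1)·(-1) + (2)·(2) + (-1)·(-1)) / 3 = 6/3 = 2
  Sample standard deviations s_i = √(s[i,i]):
  s(X) = √(12.3333) = 3.5119
  s(Y) = √(2) = 1.4142

Step 3 — r_{ij} = s_{ij} / (s_i · s_j):
  r[X,X] = 1 (diagonal).
  r[X,Y] = -2.3333 / (3.5119 · 1.4142) = -2.3333 / 4.9666 = -0.4698
  r[Y,Y] = 1 (diagonal).

R is symmetric with unit diagonal. Assembling:

R = [[1, -0.4698],
 [-0.4698, 1]]


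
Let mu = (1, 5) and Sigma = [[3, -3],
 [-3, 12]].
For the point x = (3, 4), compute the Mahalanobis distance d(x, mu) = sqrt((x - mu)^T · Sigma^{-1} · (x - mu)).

Step 1 — centre the observation: (x - mu) = (2, -1).

Step 2 — invert Sigma. det(Sigma) = 3·12 - (-3)² = 27.
  Sigma^{-1} = (1/det) · [[d, -b], [-b, a]] = [[0.4444, 0.1111],
 [0.1111, 0.1111]].

Step 3 — form the quadratic (x - mu)^T · Sigma^{-1} · (x - mu):
  Sigma^{-1} · (x - mu) = (0.7778, 0.1111).
  (x - mu)^T · [Sigma^{-1} · (x - mu)] = (2)·(0.7778) + (-1)·(0.1111) = 1.4444.

Step 4 — take square root: d = √(1.4444) ≈ 1.2019.

d(x, mu) = √(1.4444) ≈ 1.2019


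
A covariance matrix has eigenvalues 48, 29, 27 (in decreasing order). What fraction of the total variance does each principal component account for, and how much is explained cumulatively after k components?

Step 1 — total variance = trace(Sigma) = Σ λ_i = 48 + 29 + 27 = 104.

Step 2 — fraction explained by component i = λ_i / Σ λ:
  PC1: 48/104 = 0.4615
  PC2: 29/104 = 0.2788
  PC3: 27/104 = 0.2596

Step 3 — cumulative fraction after k components = (λ_1 + ... + λ_k) / Σ λ:
  k = 1: 48/104 = 0.4615
  k = 2: (48 + 29)/104 = 77/104 = 0.7404
  k = 3: (48 + 29 + 27)/104 = 104/104 = 1

Summary (fraction, with percent):

explained: PC1 0.4615 (46.15%), PC2 0.2788 (27.88%), PC3 0.2596 (25.96%);  cumulative: 0.4615, 0.7404, 1


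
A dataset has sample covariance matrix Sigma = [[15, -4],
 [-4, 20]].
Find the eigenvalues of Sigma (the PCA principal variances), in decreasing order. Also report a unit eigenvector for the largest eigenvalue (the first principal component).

Step 1 — characteristic polynomial of 2×2 Sigma:
  det(Sigma - λI) = λ² - trace · λ + det = 0.
  trace = 15 + 20 = 35, det = 15·20 - (-4)² = 284.
Step 2 — discriminant:
  Δ = trace² - 4·det = 1225 - 1136 = 89.
Step 3 — eigenvalues:
  λ = (trace ± √Δ)/2 = (35 ± 9.434)/2,
  λ_1 = 22.217,  λ_2 = 12.783.

Step 4 — unit eigenvector for λ_1: solve (Sigma - λ_1 I)v = 0. First row:
  (15 - 22.217)·v_x + (-4)·v_y = 0, i.e. (-7.217)·v_x + (-4)·v_y = 0,
  so v ∝ (b, λ_1 - a) = (-4, 7.217); multiply by -1 so the first entry is positive: u = (4, -7.217).
  ||u|| = √((4)² + (-7.217)²) = √(68.085) ≈ 8.2514,
  v_1 = u/||u|| ≈ (0.4848, -0.8746) (||v_1|| = 1).

λ_1 = 22.217,  λ_2 = 12.783;  v_1 ≈ (0.4848, -0.8746)


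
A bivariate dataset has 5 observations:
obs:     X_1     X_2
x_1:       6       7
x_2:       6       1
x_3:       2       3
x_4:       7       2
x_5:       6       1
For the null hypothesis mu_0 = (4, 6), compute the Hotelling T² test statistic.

Step 1 — sample mean vector:
  mean(X_1) = (6 + 6 + 2 + 7 + 6) / 5 = 27/5 = 5.4
  mean(X_2) = (7 + 1 + 3 + 2 + 1) / 5 = 14/5 = 2.8
  x̄ = (5.4, 2.8),  deviation x̄ - mu_0 = (5.4, 2.8) - (4, 6) = (1.4, -3.2).

Step 2 — sample covariance matrix, S[i,j] = (1/(n-1)) · Σ_k (x_{k,i} - mean_i) · (x_{k,j} - mean_j), divisor n-1 = 4:
  S[X_1,X_1] = ((0.6)·(0.6) + (0.6)·(0.6) + (-3.4)·(-3.4) + (1.6)·(1.6) + (0.6)·(0.6)) / 4 = 15.2/4 = 3.8
  S[X_1,X_2] = ((0.6)·(4.2) + (0.6)·(-1.8) + (-3.4)·(0.2) + (1.6)·(-0.8) + (0.6)·(-1.8)) / 4 = -1.6/4 = -0.4
  S[X_2,X_2] = ((4.2)·(4.2) + (-1.8)·(-1.8) + (0.2)·(0.2) + (-0.8)·(-0.8) + (-1.8)·(-1.8)) / 4 = 24.8/4 = 6.2
  S = [[3.8, -0.4],
 [-0.4, 6.2]].

Step 3 — invert S. det(S) = 3.8·6.2 - (-0.4)² = 23.4.
  S^{-1} = (1/det) · [[d, -b], [-b, a]] = [[0.265, 0.0171],
 [0.0171, 0.1624]].

Step 4 — quadratic form (x̄ - mu_0)^T · S^{-1} · (x̄ - mu_0):
  S^{-1} · (x̄ - mu_0) = (0.3162, -0.4957),
  (x̄ - mu_0)^T · [...] = (1.4)·(0.3162) + (-3.2)·(-0.4957) = 2.0291.

Step 5 — scale by n: T² = 5 · 2.0291 = 10.1453.

T² ≈ 10.1453


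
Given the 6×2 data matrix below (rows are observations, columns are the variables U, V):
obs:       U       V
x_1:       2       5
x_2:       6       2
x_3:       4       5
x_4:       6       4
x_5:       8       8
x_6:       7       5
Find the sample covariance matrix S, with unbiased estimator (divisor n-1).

Step 1 — column means:
  mean(U) = (2 + 6 + 4 + 6 + 8 + 7) / 6 = 33/6 = 5.5
  mean(V) = (5 + 2 + 5 + 4 + 8 + 5) / 6 = 29/6 = 4.8333

Step 2 — sample covariance S[i,j] = (1/(n-1)) · Σ_k (x_{k,i} - mean_i) · (x_{k,j} - mean_j), with n-1 = 5.
  S[U,U] = ((-3.5)·(-3.5) + (0.5)·(0.5) + (-1.5)·(-1.5) + (0.5)·(0.5) + (2.5)·(2.5) + (1.5)·(1.5)) / 5 = 23.5/5 = 4.7
  S[U,V] = ((-3.5)·(0.1667) + (0.5)·(-2.8333) + (-1.5)·(0.1667) + (0.5)·(-0.8333) + (2.5)·(3.1667) + (1.5)·(0.1667)) / 5 = 5.5/5 = 1.1
  S[V,V] = ((0.1667)·(0.1667) + (-2.8333)·(-2.8333) + (0.1667)·(0.1667) + (-0.8333)·(-0.8333) + (3.1667)·(3.1667) + (0.1667)·(0.1667)) / 5 = 18.8333/5 = 3.7667

S is symmetric (S[j,i] = S[i,j]). Assembling:

S = [[4.7, 1.1],
 [1.1, 3.7667]]


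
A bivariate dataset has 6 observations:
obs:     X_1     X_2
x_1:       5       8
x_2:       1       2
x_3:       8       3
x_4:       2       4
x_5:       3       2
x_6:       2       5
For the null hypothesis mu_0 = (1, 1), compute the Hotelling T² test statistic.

Step 1 — sample mean vector:
  mean(X_1) = (5 + 1 + 8 + 2 + 3 + 2) / 6 = 21/6 = 3.5
  mean(X_2) = (8 + 2 + 3 + 4 + 2 + 5) / 6 = 24/6 = 4
  x̄ = (3.5, 4),  deviation x̄ - mu_0 = (3.5, 4) - (1, 1) = (2.5, 3).

Step 2 — sample covariance matrix, S[i,j] = (1/(n-1)) · Σ_k (x_{k,i} - mean_i) · (x_{k,j} - mean_j), divisor n-1 = 5:
  S[X_1,X_1] = ((1.5)·(1.5) + (-2.5)·(-2.5) + (4.5)·(4.5) + (-1.5)·(-1.5) + (-0.5)·(-0.5) + (-1.5)·(-1.5)) / 5 = 33.5/5 = 6.7
  S[X_1,X_2] = ((1.5)·(4) + (-2.5)·(-2) + (4.5)·(-1) + (-1.5)·(0) + (-0.5)·(-2) + (-1.5)·(1)) / 5 = 6/5 = 1.2
  S[X_2,X_2] = ((4)·(4) + (-2)·(-2) + (-1)·(-1) + (0)·(0) + (-2)·(-2) + (1)·(1)) / 5 = 26/5 = 5.2
  S = [[6.7, 1.2],
 [1.2, 5.2]].

Step 3 — invert S. det(S) = 6.7·5.2 - (1.2)² = 33.4.
  S^{-1} = (1/det) · [[d, -b], [-b, a]] = [[0.1557, -0.0359],
 [-0.0359, 0.2006]].

Step 4 — quadratic form (x̄ - mu_0)^T · S^{-1} · (x̄ - mu_0):
  S^{-1} · (x̄ - mu_0) = (0.2814, 0.512),
  (x̄ - mu_0)^T · [...] = (2.5)·(0.2814) + (3)·(0.512) = 2.2395.

Step 5 — scale by n: T² = 6 · 2.2395 = 13.4371.

T² ≈ 13.4371


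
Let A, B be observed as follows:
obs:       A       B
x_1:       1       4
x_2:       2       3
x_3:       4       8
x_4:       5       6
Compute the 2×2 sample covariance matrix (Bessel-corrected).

Step 1 — column means:
  mean(A) = (1 + 2 + 4 + 5) / 4 = 12/4 = 3
  mean(B) = (4 + 3 + 8 + 6) / 4 = 21/4 = 5.25

Step 2 — sample covariance S[i,j] = (1/(n-1)) · Σ_k (x_{k,i} - mean_i) · (x_{k,j} - mean_j), with n-1 = 3.
  S[A,A] = ((-2)·(-2) + (-1)·(-1) + (1)·(1) + (2)·(2)) / 3 = 10/3 = 3.3333
  S[A,B] = ((-2)·(-1.25) + (-1)·(-2.25) + (1)·(2.75) + (2)·(0.75)) / 3 = 9/3 = 3
  S[B,B] = ((-1.25)·(-1.25) + (-2.25)·(-2.25) + (2.75)·(2.75) + (0.75)·(0.75)) / 3 = 14.75/3 = 4.9167

S is symmetric (S[j,i] = S[i,j]). Assembling:

S = [[3.3333, 3],
 [3, 4.9167]]


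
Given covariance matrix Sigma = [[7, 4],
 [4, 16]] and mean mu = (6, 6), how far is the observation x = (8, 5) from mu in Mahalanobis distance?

Step 1 — centre the observation: (x - mu) = (2, -1).

Step 2 — invert Sigma. det(Sigma) = 7·16 - (4)² = 96.
  Sigma^{-1} = (1/det) · [[d, -b], [-b, a]] = [[0.1667, -0.0417],
 [-0.0417, 0.0729]].

Step 3 — form the quadratic (x - mu)^T · Sigma^{-1} · (x - mu):
  Sigma^{-1} · (x - mu) = (0.375, -0.1562).
  (x - mu)^T · [Sigma^{-1} · (x - mu)] = (2)·(0.375) + (-1)·(-0.1562) = 0.9062.

Step 4 — take square root: d = √(0.9062) ≈ 0.952.

d(x, mu) = √(0.9062) ≈ 0.952


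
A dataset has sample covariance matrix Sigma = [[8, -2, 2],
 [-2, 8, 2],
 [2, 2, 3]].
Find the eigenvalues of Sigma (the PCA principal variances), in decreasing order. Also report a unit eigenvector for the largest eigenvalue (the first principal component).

Step 1 — characteristic polynomial p(λ) = det(λI - Sigma) = λ³ - tr·λ² + c_1·λ - det, where tr = trace, c_1 = sum of the principal 2×2 minors, det = det(Sigma):
  tr = 8 + 8 + 3 = 19,
  c_1 = (8·8 - (-2)²) + (8·3 - (2)²) + (8·3 - (2)²) = 60 + 20 + 20 = 100,
  det = 8·(8·3 - (2)²) - (-2)·((-2)·3 - (2)·(2)) + (2)·((-2)·(2) - 8·(2)) = 8·(20) - (-2)·(-10) + (2)·(-20) = 100.
  So p(λ) = λ³ - 19λ² + 100λ - 100.
Step 2 — look for an integer root (rational root theorem: any rational root is an integer divisor of 100). Testing λ = 10:
  p(10) = 1000 - 1900 + 1000 - 100 = 0  ✓
  Dividing out (λ - 10): p(λ) = (λ - 10)(λ² - 9λ + 10).
Step 3 — remaining eigenvalues from the quadratic λ² - 9λ + 10 = 0:
  Δ = 9² - 4·10 = 81 - 40 = 41,  λ = (9 ± √41)/2 = (9 ± 6.4031)/2 ≈ 7.7016 or 1.2984.
  Sorted: λ_1 = 10,  λ_2 = 7.7016,  λ_3 = 1.2984  (check: sum = 19 = tr ✓).

Step 4 — unit eigenvector for λ_1 = 10: v spans the null space of (Sigma - λ_1 I), whose rows are
  r_1 = (-2, -2, 2),  r_2 = (-2, -2, 2),  r_3 = (2, 2, -7).
  v is orthogonal to every row, so take v ∝ r_1 × r_3 = ((-2)·(-7) - (2)·(2), (2)·(2) - (-2)·(-7), (-2)·(2) - (-2)·(2)) = (10, -10, 0).
  Rescale (divide by 10): u = (1, -1, 0).
  ||u|| = √((1)² + (-1)² + (0)²) = √(2) ≈ 1.4142,  v_1 = u/||u|| ≈ (0.7071, -0.7071, 0) (||v_1|| = 1).

λ_1 = 10,  λ_2 = 7.7016,  λ_3 = 1.2984;  v_1 ≈ (0.7071, -0.7071, 0)


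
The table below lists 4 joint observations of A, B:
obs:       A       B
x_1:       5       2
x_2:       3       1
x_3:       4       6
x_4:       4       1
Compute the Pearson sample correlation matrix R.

Step 1 — column means:
  mean(A) = (5 + 3 + 4 + 4) / 4 = 16/4 = 4
  mean(B) = (2 + 1 + 6 + 1) / 4 = 10/4 = 2.5

Step 2 — sample variances and covariances s[i,j] = (1/(n-1)) · Σ_k (x_{k,i} - mean_i) · (x_{k,j} - mean_j), with n-1 = 3:
  s[A,A] = ((1)·(1) + (-1)·(-1) + (0)·(0) + (0)·(0)) / 3 = 2/3 = 0.6667
  s[A,B] = ((1)·(-0.5) + (-1)·(-1.5) + (0)·(3.5) + (0)·(-1.5)) / 3 = 1/3 = 0.3333
  s[B,B] = ((-0.5)·(-0.5) + (-1.5)·(-1.5) + (3.5)·(3.5) + (-1.5)·(-1.5)) / 3 = 17/3 = 5.6667
  Sample standard deviations s_i = √(s[i,i]):
  s(A) = √(0.6667) = 0.8165
  s(B) = √(5.6667) = 2.3805

Step 3 — r_{ij} = s_{ij} / (s_i · s_j):
  r[A,A] = 1 (diagonal).
  r[A,B] = 0.3333 / (0.8165 · 2.3805) = 0.3333 / 1.9437 = 0.1715
  r[B,B] = 1 (diagonal).

R is symmetric with unit diagonal. Assembling:

R = [[1, 0.1715],
 [0.1715, 1]]


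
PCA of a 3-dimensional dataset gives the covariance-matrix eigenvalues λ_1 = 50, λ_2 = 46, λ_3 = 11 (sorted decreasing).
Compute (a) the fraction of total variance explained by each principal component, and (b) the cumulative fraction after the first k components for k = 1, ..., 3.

Step 1 — total variance = trace(Sigma) = Σ λ_i = 50 + 46 + 11 = 107.

Step 2 — fraction explained by component i = λ_i / Σ λ:
  PC1: 50/107 = 0.4673
  PC2: 46/107 = 0.4299
  PC3: 11/107 = 0.1028

Step 3 — cumulative fraction after k components = (λ_1 + ... + λ_k) / Σ λ:
  k = 1: 50/107 = 0.4673
  k = 2: (50 + 46)/107 = 96/107 = 0.8972
  k = 3: (50 + 46 + 11)/107 = 107/107 = 1

Summary (fraction, with percent):

explained: PC1 0.4673 (46.73%), PC2 0.4299 (42.99%), PC3 0.1028 (10.28%);  cumulative: 0.4673, 0.8972, 1


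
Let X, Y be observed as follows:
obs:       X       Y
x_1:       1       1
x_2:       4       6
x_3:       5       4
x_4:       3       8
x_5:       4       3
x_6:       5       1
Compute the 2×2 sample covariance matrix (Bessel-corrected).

Step 1 — column means:
  mean(X) = (1 + 4 + 5 + 3 + 4 + 5) / 6 = 22/6 = 3.6667
  mean(Y) = (1 + 6 + 4 + 8 + 3 + 1) / 6 = 23/6 = 3.8333

Step 2 — sample covariance S[i,j] = (1/(n-1)) · Σ_k (x_{k,i} - mean_i) · (x_{k,j} - mean_j), with n-1 = 5.
  S[X,X] = ((-2.6667)·(-2.6667) + (0.3333)·(0.3333) + (1.3333)·(1.3333) + (-0.6667)·(-0.6667) + (0.3333)·(0.3333) + (1.3333)·(1.3333)) / 5 = 11.3333/5 = 2.2667
  S[X,Y] = ((-2.6667)·(-2.8333) + (0.3333)·(2.1667) + (1.3333)·(0.1667) + (-0.6667)·(4.1667) + (0.3333)·(-0.8333) + (1.3333)·(-2.8333)) / 5 = 1.6667/5 = 0.3333
  S[Y,Y] = ((-2.8333)·(-2.8333) + (2.1667)·(2.1667) + (0.1667)·(0.1667) + (4.1667)·(4.1667) + (-0.8333)·(-0.8333) + (-2.8333)·(-2.8333)) / 5 = 38.8333/5 = 7.7667

S is symmetric (S[j,i] = S[i,j]). Assembling:

S = [[2.2667, 0.3333],
 [0.3333, 7.7667]]


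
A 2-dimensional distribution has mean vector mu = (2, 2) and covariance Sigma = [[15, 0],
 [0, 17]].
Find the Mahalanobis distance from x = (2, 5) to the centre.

Step 1 — centre the observation: (x - mu) = (0, 3).

Step 2 — invert Sigma. det(Sigma) = 15·17 - (0)² = 255.
  Sigma^{-1} = (1/det) · [[d, -b], [-b, a]] = [[0.0667, 0],
 [0, 0.0588]].

Step 3 — form the quadratic (x - mu)^T · Sigma^{-1} · (x - mu):
  Sigma^{-1} · (x - mu) = (0, 0.1765).
  (x - mu)^T · [Sigma^{-1} · (x - mu)] = (0)·(0) + (3)·(0.1765) = 0.5294.

Step 4 — take square root: d = √(0.5294) ≈ 0.7276.

d(x, mu) = √(0.5294) ≈ 0.7276


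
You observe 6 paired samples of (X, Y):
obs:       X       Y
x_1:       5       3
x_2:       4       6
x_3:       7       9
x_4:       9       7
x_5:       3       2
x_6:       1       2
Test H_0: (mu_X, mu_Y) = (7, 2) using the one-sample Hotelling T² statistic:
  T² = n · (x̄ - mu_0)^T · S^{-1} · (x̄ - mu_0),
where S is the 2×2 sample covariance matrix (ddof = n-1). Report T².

Step 1 — sample mean vector:
  mean(X) = (5 + 4 + 7 + 9 + 3 + 1) / 6 = 29/6 = 4.8333
  mean(Y) = (3 + 6 + 9 + 7 + 2 + 2) / 6 = 29/6 = 4.8333
  x̄ = (4.8333, 4.8333),  deviation x̄ - mu_0 = (4.8333, 4.8333) - (7, 2) = (-2.1667, 2.8333).

Step 2 — sample covariance matrix, S[i,j] = (1/(n-1)) · Σ_k (x_{k,i} - mean_i) · (x_{k,j} - mean_j), divisor n-1 = 5:
  S[X,X] = ((0.1667)·(0.1667) + (-0.8333)·(-0.8333) + (2.1667)·(2.1667) + (4.1667)·(4.1667) + (-1.8333)·(-1.8333) + (-3.8333)·(-3.8333)) / 5 = 40.8333/5 = 8.1667
  S[X,Y] = ((0.1667)·(-1.8333) + (-0.8333)·(1.1667) + (2.1667)·(4.1667) + (4.1667)·(2.1667) + (-1.8333)·(-2.8333) + (-3.8333)·(-2.8333)) / 5 = 32.8333/5 = 6.5667
  S[Y,Y] = ((-1.8333)·(-1.8333) + (1.1667)·(1.1667) + (4.1667)·(4.1667) + (2.1667)·(2.1667) + (-2.8333)·(-2.8333) + (-2.8333)·(-2.8333)) / 5 = 42.8333/5 = 8.5667
  S = [[8.1667, 6.5667],
 [6.5667, 8.5667]].

Step 3 — invert S. det(S) = 8.1667·8.5667 - (6.5667)² = 26.84.
  S^{-1} = (1/det) · [[d, -b], [-b, a]] = [[0.3192, -0.2447],
 [-0.2447, 0.3043]].

Step 4 — quadratic form (x̄ - mu_0)^T · S^{-1} · (x̄ - mu_0):
  S^{-1} · (x̄ - mu_0) = (-1.3847, 1.3922),
  (x̄ - mu_0)^T · [...] = (-2.1667)·(-1.3847) + (2.8333)·(1.3922) = 6.9449.

Step 5 — scale by n: T² = 6 · 6.9449 = 41.6692.

T² ≈ 41.6692


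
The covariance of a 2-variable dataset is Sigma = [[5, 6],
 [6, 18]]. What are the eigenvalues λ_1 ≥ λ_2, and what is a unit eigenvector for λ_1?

Step 1 — characteristic polynomial of 2×2 Sigma:
  det(Sigma - λI) = λ² - trace · λ + det = 0.
  trace = 5 + 18 = 23, det = 5·18 - (6)² = 54.
Step 2 — discriminant:
  Δ = trace² - 4·det = 529 - 216 = 313.
Step 3 — eigenvalues:
  λ = (trace ± √Δ)/2 = (23 ± 17.6918)/2,
  λ_1 = 20.3459,  λ_2 = 2.6541.

Step 4 — unit eigenvector for λ_1: solve (Sigma - λ_1 I)v = 0. First row:
  (5 - 20.3459)·v_x + (6)·v_y = 0, i.e. (-15.3459)·v_x + (6)·v_y = 0,
  so v ∝ (b, λ_1 - a) = (6, 15.3459) = u.
  ||u|| = √((6)² + (15.3459)²) = √(271.4967) ≈ 16.4772,
  v_1 = u/||u|| ≈ (0.3641, 0.9313) (||v_1|| = 1).

λ_1 = 20.3459,  λ_2 = 2.6541;  v_1 ≈ (0.3641, 0.9313)


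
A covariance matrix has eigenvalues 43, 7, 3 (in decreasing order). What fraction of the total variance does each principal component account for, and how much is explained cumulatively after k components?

Step 1 — total variance = trace(Sigma) = Σ λ_i = 43 + 7 + 3 = 53.

Step 2 — fraction explained by component i = λ_i / Σ λ:
  PC1: 43/53 = 0.8113
  PC2: 7/53 = 0.1321
  PC3: 3/53 = 0.0566

Step 3 — cumulative fraction after k components = (λ_1 + ... + λ_k) / Σ λ:
  k = 1: 43/53 = 0.8113
  k = 2: (43 + 7)/53 = 50/53 = 0.9434
  k = 3: (43 + 7 + 3)/53 = 53/53 = 1

Summary (fraction, with percent):

explained: PC1 0.8113 (81.13%), PC2 0.1321 (13.21%), PC3 0.0566 (5.66%);  cumulative: 0.8113, 0.9434, 1


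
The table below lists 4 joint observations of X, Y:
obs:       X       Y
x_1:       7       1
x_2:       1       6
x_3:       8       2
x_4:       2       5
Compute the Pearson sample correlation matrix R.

Step 1 — column means:
  mean(X) = (7 + 1 + 8 + 2) / 4 = 18/4 = 4.5
  mean(Y) = (1 + 6 + 2 + 5) / 4 = 14/4 = 3.5

Step 2 — sample variances and covariances s[i,j] = (1/(n-1)) · Σ_k (x_{k,i} - mean_i) · (x_{k,j} - mean_j), with n-1 = 3:
  s[X,X] = ((2.5)·(2.5) + (-3.5)·(-3.5) + (3.5)·(3.5) + (-2.5)·(-2.5)) / 3 = 37/3 = 12.3333
  s[X,Y] = ((2.5)·(-2.5) + (-3.5)·(2.5) + (3.5)·(-1.5) + (-2.5)·(1.5)) / 3 = -24/3 = -8
  s[Y,Y] = ((-2.5)·(-2.5) + (2.5)·(2.5) + (-1.5)·(-1.5) + (1.5)·(1.5)) / 3 = 17/3 = 5.6667
  Sample standard deviations s_i = √(s[i,i]):
  s(X) = √(12.3333) = 3.5119
  s(Y) = √(5.6667) = 2.3805

Step 3 — r_{ij} = s_{ij} / (s_i · s_j):
  r[X,X] = 1 (diagonal).
  r[X,Y] = -8 / (3.5119 · 2.3805) = -8 / 8.36 = -0.9569
  r[Y,Y] = 1 (diagonal).

R is symmetric with unit diagonal. Assembling:

R = [[1, -0.9569],
 [-0.9569, 1]]


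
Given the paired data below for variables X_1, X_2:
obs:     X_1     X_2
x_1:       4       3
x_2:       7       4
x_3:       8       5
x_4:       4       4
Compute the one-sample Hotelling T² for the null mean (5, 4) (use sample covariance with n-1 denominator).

Step 1 — sample mean vector:
  mean(X_1) = (4 + 7 + 8 + 4) / 4 = 23/4 = 5.75
  mean(X_2) = (3 + 4 + 5 + 4) / 4 = 16/4 = 4
  x̄ = (5.75, 4),  deviation x̄ - mu_0 = (5.75, 4) - (5, 4) = (0.75, 0).

Step 2 — sample covariance matrix, S[i,j] = (1/(n-1)) · Σ_k (x_{k,i} - mean_i) · (x_{k,j} - mean_j), divisor n-1 = 3:
  S[X_1,X_1] = ((-1.75)·(-1.75) + (1.25)·(1.25) + (2.25)·(2.25) + (-1.75)·(-1.75)) / 3 = 12.75/3 = 4.25
  S[X_1,X_2] = ((-1.75)·(-1) + (1.25)·(0) + (2.25)·(1) + (-1.75)·(0)) / 3 = 4/3 = 1.3333
  S[X_2,X_2] = ((-1)·(-1) + (0)·(0) + (1)·(1) + (0)·(0)) / 3 = 2/3 = 0.6667
  S = [[4.25, 1.3333],
 [1.3333, 0.6667]].

Step 3 — invert S. det(S) = 4.25·0.6667 - (1.3333)² = 1.0556.
  S^{-1} = (1/det) · [[d, -b], [-b, a]] = [[0.6316, -1.2632],
 [-1.2632, 4.0263]].

Step 4 — quadratic form (x̄ - mu_0)^T · S^{-1} · (x̄ - mu_0):
  S^{-1} · (x̄ - mu_0) = (0.4737, -0.9474),
  (x̄ - mu_0)^T · [...] = (0.75)·(0.4737) + (0)·(-0.9474) = 0.3553.

Step 5 — scale by n: T² = 4 · 0.3553 = 1.4211.

T² ≈ 1.4211


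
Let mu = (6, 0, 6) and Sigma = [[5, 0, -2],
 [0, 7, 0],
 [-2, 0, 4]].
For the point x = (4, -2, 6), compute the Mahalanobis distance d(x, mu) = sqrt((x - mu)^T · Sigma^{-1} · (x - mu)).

Step 1 — centre the observation: (x - mu) = (-2, -2, 0).

Step 2 — invert Sigma (cofactor / det for 3×3, or solve directly):
  Sigma^{-1} = [[0.25, 0, 0.125],
 [0, 0.1429, 0],
 [0.125, 0, 0.3125]].

Step 3 — form the quadratic (x - mu)^T · Sigma^{-1} · (x - mu):
  Sigma^{-1} · (x - mu) = (-0.5, -0.2857, -0.25).
  (x - mu)^T · [Sigma^{-1} · (x - mu)] = (-2)·(-0.5) + (-2)·(-0.2857) + (0)·(-0.25) = 1.5714.

Step 4 — take square root: d = √(1.5714) ≈ 1.2536.

d(x, mu) = √(1.5714) ≈ 1.2536


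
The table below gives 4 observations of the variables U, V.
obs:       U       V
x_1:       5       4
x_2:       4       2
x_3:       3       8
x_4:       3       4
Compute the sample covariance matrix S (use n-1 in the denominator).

Step 1 — column means:
  mean(U) = (5 + 4 + 3 + 3) / 4 = 15/4 = 3.75
  mean(V) = (4 + 2 + 8 + 4) / 4 = 18/4 = 4.5

Step 2 — sample covariance S[i,j] = (1/(n-1)) · Σ_k (x_{k,i} - mean_i) · (x_{k,j} - mean_j), with n-1 = 3.
  S[U,U] = ((1.25)·(1.25) + (0.25)·(0.25) + (-0.75)·(-0.75) + (-0.75)·(-0.75)) / 3 = 2.75/3 = 0.9167
  S[U,V] = ((1.25)·(-0.5) + (0.25)·(-2.5) + (-0.75)·(3.5) + (-0.75)·(-0.5)) / 3 = -3.5/3 = -1.1667
  S[V,V] = ((-0.5)·(-0.5) + (-2.5)·(-2.5) + (3.5)·(3.5) + (-0.5)·(-0.5)) / 3 = 19/3 = 6.3333

S is symmetric (S[j,i] = S[i,j]). Assembling:

S = [[0.9167, -1.1667],
 [-1.1667, 6.3333]]


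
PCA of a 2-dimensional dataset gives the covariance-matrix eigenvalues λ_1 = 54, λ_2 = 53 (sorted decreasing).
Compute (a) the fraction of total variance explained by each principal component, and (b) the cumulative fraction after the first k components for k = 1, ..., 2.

Step 1 — total variance = trace(Sigma) = Σ λ_i = 54 + 53 = 107.

Step 2 — fraction explained by component i = λ_i / Σ λ:
  PC1: 54/107 = 0.5047
  PC2: 53/107 = 0.4953

Step 3 — cumulative fraction after k components = (λ_1 + ... + λ_k) / Σ λ:
  k = 1: 54/107 = 0.5047
  k = 2: (54 + 53)/107 = 107/107 = 1

Summary (fraction, with percent):

explained: PC1 0.5047 (50.47%), PC2 0.4953 (49.53%);  cumulative: 0.5047, 1


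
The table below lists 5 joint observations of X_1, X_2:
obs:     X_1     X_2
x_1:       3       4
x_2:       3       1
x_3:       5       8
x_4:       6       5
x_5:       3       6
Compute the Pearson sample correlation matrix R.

Step 1 — column means:
  mean(X_1) = (3 + 3 + 5 + 6 + 3) / 5 = 20/5 = 4
  mean(X_2) = (4 + 1 + 8 + 5 + 6) / 5 = 24/5 = 4.8

Step 2 — sample variances and covariances s[i,j] = (1/(n-1)) · Σ_k (x_{k,i} - mean_i) · (x_{k,j} - mean_j), with n-1 = 4:
  s[X_1,X_1] = ((-1)·(-1) + (-1)·(-1) + (1)·(1) + (2)·(2) + (-1)·(-1)) / 4 = 8/4 = 2
  s[X_1,X_2] = ((-1)·(-0.8) + (-1)·(-3.8) + (1)·(3.2) + (2)·(0.2) + (-1)·(1.2)) / 4 = 7/4 = 1.75
  s[X_2,X_2] = ((-0.8)·(-0.8) + (-3.8)·(-3.8) + (3.2)·(3.2) + (0.2)·(0.2) + (1.2)·(1.2)) / 4 = 26.8/4 = 6.7
  Sample standard deviations s_i = √(s[i,i]):
  s(X_1) = √(2) = 1.4142
  s(X_2) = √(6.7) = 2.5884

Step 3 — r_{ij} = s_{ij} / (s_i · s_j):
  r[X_1,X_1] = 1 (diagonal).
  r[X_1,X_2] = 1.75 / (1.4142 · 2.5884) = 1.75 / 3.6606 = 0.4781
  r[X_2,X_2] = 1 (diagonal).

R is symmetric with unit diagonal. Assembling:

R = [[1, 0.4781],
 [0.4781, 1]]


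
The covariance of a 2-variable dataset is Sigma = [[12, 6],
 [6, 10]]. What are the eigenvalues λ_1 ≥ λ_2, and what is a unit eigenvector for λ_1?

Step 1 — characteristic polynomial of 2×2 Sigma:
  det(Sigma - λI) = λ² - trace · λ + det = 0.
  trace = 12 + 10 = 22, det = 12·10 - (6)² = 84.
Step 2 — discriminant:
  Δ = trace² - 4·det = 484 - 336 = 148.
Step 3 — eigenvalues:
  λ = (trace ± √Δ)/2 = (22 ± 12.1655)/2,
  λ_1 = 17.0828,  λ_2 = 4.9172.

Step 4 — unit eigenvector for λ_1: solve (Sigma - λ_1 I)v = 0. First row:
  (12 - 17.0828)·v_x + (6)·v_y = 0, i.e. (-5.0828)·v_x + (6)·v_y = 0,
  so v ∝ (b, λ_1 - a) = (6, 5.0828) = u.
  ||u|| = √((6)² + (5.0828)²) = √(61.8345) ≈ 7.8635,
  v_1 = u/||u|| ≈ (0.763, 0.6464) (||v_1|| = 1).

λ_1 = 17.0828,  λ_2 = 4.9172;  v_1 ≈ (0.763, 0.6464)
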